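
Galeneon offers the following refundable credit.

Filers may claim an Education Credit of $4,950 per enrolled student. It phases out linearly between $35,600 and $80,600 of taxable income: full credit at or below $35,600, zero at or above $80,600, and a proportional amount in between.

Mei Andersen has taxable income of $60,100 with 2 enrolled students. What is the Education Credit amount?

Education Credit: base = 2 × $4,950 = $9,900. $60,100 is $24,500 into a $45,000 phase-out range, leaving 20,500/45,000 of the credit: $9,900 × 20,500/45,000 = $4,510.

$4,510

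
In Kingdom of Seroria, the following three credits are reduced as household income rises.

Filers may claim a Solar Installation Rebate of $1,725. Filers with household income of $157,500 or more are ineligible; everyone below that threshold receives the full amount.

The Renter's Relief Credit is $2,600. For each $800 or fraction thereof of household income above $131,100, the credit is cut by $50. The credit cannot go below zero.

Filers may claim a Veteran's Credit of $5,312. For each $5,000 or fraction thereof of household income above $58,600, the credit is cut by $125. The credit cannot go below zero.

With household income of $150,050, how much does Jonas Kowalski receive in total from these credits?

Solar Installation Rebate: $150,050 is below the $157,500 cutoff, so the full $1,725 applies.
Renter's Relief Credit: income exceeds $131,100 by $18,950, which is 24 full-or-partial $800 increments; reduction = 24 × $50 = $1,200, leaving $1,400.
Veteran's Credit: income exceeds $58,600 by $91,450, which is 19 full-or-partial $5,000 increments; reduction = 19 × $125 = $2,375, leaving $2,937.
Total: $1,725 + $1,400 + $2,937 = $6,062.

$6,062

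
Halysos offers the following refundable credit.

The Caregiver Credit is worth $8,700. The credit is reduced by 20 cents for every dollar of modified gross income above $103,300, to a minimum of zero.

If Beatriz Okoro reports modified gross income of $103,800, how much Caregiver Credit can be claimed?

Caregiver Credit: 20% of the $500 excess over $103,300 is $100; credit = $8,700 − $100 = $8,600.

$8,600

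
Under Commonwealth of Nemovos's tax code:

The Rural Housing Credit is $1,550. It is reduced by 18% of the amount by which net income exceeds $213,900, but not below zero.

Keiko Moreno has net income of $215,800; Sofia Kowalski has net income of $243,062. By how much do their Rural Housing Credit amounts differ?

$1,208

Keiko ($215,800): Rural Housing Credit: 18% of the $1,900 excess over $213,900 is $342; credit = $1,550 − $342 = $1,208.
Sofia ($243,062): Rural Housing Credit: 18% of the $29,162 excess over $213,900 is $5,249.16 ≥ base, so the credit is $0.
Difference: |$1,208 − $0| = $1,208.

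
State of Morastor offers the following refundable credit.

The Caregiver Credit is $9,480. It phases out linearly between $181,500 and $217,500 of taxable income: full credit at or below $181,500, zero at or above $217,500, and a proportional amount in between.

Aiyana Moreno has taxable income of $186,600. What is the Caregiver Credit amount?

Caregiver Credit: $186,600 is $5,100 into a $36,000 phase-out range, leaving 30,900/36,000 of the credit: $9,480 × 30,900/36,000 = $8,137.

$8,137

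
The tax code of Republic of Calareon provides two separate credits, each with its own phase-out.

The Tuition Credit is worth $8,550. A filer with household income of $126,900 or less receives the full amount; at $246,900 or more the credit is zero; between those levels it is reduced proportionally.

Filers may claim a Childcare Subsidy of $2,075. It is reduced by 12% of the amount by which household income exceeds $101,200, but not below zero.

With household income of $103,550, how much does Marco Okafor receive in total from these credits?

Tuition Credit: $103,550 is at or below the $126,900 threshold, so the full $8,550 applies.
Childcare Subsidy: 12% of the $2,350 excess over $101,200 is $282; credit = $2,075 − $282 = $1,793.
Total: $8,550 + $1,793 = $10,343.

$10,343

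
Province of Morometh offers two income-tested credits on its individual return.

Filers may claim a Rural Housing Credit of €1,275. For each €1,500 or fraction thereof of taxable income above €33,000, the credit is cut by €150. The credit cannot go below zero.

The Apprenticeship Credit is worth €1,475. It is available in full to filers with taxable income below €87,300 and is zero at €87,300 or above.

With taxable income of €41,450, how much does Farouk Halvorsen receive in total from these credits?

€1,850

Rural Housing Credit: income exceeds €33,000 by €8,450, which is 6 full-or-partial €1,500 increments; reduction = 6 × €150 = €900, leaving €375.
Apprenticeship Credit: €41,450 is below the €87,300 cutoff, so the full €1,475 applies.
Total: €375 + €1,475 = €1,850.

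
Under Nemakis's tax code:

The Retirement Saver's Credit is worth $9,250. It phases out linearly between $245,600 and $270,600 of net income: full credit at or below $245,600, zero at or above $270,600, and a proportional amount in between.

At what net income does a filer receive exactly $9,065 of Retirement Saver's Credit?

$246,100

$9,065 is 9,065/9,250 of the full $9,250, so 185/9,250 of the $25,000 range has been used: income = $245,600 + $25,000 × 185/9,250 = $246,100.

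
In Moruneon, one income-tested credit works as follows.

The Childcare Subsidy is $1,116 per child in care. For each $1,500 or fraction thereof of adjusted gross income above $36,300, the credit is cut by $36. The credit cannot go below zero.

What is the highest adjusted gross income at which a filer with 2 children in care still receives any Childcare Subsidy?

$127,800

Full credit = 2 × $1,116 = $2,232.
After 61 increments the reduction is 61 × $36 = $2,196, leaving $36; one more increment wipes it out. Increment 61 ends at excess 61 × $1,500 = $91,500, so the highest qualifying income is $36,300 + $91,500 = $127,800.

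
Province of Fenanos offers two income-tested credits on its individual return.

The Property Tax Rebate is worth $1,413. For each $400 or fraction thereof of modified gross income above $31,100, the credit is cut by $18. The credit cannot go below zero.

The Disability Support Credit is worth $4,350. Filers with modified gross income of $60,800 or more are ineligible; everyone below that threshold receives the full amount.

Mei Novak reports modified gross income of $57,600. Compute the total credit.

$4,557

Property Tax Rebate: income exceeds $31,100 by $26,500, which is 67 full-or-partial $400 increments; reduction = 67 × $18 = $1,206, leaving $207.
Disability Support Credit: $57,600 is below the $60,800 cutoff, so the full $4,350 applies.
Total: $207 + $4,350 = $4,557.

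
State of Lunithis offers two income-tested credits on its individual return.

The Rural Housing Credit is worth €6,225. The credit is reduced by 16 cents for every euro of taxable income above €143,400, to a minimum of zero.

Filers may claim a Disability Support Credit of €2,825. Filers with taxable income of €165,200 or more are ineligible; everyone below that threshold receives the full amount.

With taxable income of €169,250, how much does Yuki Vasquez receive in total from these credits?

€2,089

Rural Housing Credit: 16% of the €25,850 excess over €143,400 is €4,136; credit = €6,225 − €4,136 = €2,089.
Disability Support Credit: €169,250 meets or exceeds the €165,200 cutoff, so the credit is €0.
Total: €2,089 + €0 = €2,089.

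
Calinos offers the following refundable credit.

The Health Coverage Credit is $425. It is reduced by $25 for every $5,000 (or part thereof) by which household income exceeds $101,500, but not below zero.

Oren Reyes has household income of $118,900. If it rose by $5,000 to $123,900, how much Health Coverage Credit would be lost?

At $118,900 — income exceeds $101,500 by $17,400, which is 4 full-or-partial $5,000 increments; reduction = 4 × $25 = $100, leaving $325.
At $123,900 — income exceeds $101,500 by $22,400, which is 5 full-or-partial $5,000 increments; reduction = 5 × $25 = $125, leaving $300.
Lost: $325 − $300 = $25.

$25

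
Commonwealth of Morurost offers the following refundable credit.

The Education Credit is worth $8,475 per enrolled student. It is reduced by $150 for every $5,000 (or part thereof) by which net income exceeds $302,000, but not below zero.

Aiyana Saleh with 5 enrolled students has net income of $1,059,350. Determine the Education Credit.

$19,575

Education Credit: base = 5 × $8,475 = $42,375. income exceeds $302,000 by $757,350, which is 152 full-or-partial $5,000 increments; reduction = 152 × $150 = $22,800, leaving $19,575.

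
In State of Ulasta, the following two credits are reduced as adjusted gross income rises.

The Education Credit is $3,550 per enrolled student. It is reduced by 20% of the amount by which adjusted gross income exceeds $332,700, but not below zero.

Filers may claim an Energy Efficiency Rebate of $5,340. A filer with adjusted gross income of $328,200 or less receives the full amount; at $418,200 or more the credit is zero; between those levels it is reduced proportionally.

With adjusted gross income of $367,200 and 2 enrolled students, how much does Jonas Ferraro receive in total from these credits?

$3,226

Education Credit: base = 2 × $3,550 = $7,100. 20% of the $34,500 excess over $332,700 is $6,900; credit = $7,100 − $6,900 = $200.
Energy Efficiency Rebate: $367,200 is $39,000 into a $90,000 phase-out range, leaving 51,000/90,000 of the credit: $5,340 × 51,000/90,000 = $3,026.
Total: $200 + $3,026 = $3,226.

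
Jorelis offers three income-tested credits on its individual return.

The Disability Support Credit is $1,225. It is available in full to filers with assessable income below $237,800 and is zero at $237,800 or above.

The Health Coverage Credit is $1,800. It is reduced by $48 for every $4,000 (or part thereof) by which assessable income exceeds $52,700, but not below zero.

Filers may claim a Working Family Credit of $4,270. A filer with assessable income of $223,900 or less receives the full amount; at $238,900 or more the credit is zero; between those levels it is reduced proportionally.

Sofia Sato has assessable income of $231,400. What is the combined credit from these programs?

$3,360

Disability Support Credit: $231,400 is below the $237,800 cutoff, so the full $1,225 applies.
Health Coverage Credit: income exceeds $52,700 by $178,700 → 45 increments × $48 = $2,160 ≥ base, so the credit is $0.
Working Family Credit: $231,400 is $7,500 into a $15,000 phase-out range, leaving 7,500/15,000 of the credit: $4,270 × 7,500/15,000 = $2,135.
Total: $1,225 + $0 + $2,135 = $3,360.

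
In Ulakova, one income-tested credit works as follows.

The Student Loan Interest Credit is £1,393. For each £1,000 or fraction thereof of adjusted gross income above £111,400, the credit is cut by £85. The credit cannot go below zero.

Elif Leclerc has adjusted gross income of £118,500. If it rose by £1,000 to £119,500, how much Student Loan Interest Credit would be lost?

At £118,500 — income exceeds £111,400 by £7,100, which is 8 full-or-partial £1,000 increments; reduction = 8 × £85 = £680, leaving £713.
At £119,500 — income exceeds £111,400 by £8,100, which is 9 full-or-partial £1,000 increments; reduction = 9 × £85 = £765, leaving £628.
Lost: £713 − £628 = £85.

£85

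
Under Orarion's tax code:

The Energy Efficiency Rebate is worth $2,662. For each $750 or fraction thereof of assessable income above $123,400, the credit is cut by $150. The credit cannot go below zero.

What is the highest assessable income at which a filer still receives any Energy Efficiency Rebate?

After 17 increments the reduction is 17 × $150 = $2,550, leaving $112; one more increment wipes it out. Increment 17 ends at excess 17 × $750 = $12,750, so the highest qualifying income is $123,400 + $12,750 = $136,150.

$136,150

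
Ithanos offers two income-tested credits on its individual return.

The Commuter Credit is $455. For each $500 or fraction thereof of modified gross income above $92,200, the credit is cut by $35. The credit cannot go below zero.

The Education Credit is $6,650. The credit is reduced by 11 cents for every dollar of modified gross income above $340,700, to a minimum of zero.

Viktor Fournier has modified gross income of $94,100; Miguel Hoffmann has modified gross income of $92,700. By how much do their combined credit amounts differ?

$105

Viktor ($94,100): Commuter Credit: income exceeds $92,200 by $1,900, which is 4 full-or-partial $500 increments; reduction = 4 × $35 = $140, leaving $315. Education Credit: $94,100 is at or below the $340,700 threshold, so the full $6,650 applies. total $315 + $6,650 = $6,965
Miguel ($92,700): Commuter Credit: income exceeds $92,200 by $500, which is 1 full-or-partial $500 increment; reduction = 1 × $35 = $35, leaving $420. Education Credit: $92,700 is at or below the $340,700 threshold, so the full $6,650 applies. total $420 + $6,650 = $7,070
Difference: |$6,965 − $7,070| = $105.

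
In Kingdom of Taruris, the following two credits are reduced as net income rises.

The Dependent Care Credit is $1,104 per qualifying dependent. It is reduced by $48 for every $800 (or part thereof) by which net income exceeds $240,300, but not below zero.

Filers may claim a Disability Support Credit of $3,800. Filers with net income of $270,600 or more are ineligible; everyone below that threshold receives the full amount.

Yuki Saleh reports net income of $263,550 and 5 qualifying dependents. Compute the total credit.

Dependent Care Credit: base = 5 × $1,104 = $5,520. income exceeds $240,300 by $23,250, which is 30 full-or-partial $800 increments; reduction = 30 × $48 = $1,440, leaving $4,080.
Disability Support Credit: $263,550 is below the $270,600 cutoff, so the full $3,800 applies.
Total: $4,080 + $3,800 = $7,880.

$7,880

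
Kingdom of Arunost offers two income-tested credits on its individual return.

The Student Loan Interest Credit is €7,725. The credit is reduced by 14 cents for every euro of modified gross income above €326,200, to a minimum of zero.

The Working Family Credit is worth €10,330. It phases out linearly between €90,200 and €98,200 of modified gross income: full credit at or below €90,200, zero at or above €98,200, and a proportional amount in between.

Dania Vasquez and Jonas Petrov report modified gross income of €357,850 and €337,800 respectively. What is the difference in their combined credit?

Dania (€357,850): Student Loan Interest Credit: 14% of the €31,650 excess over €326,200 is €4,431; credit = €7,725 − €4,431 = €3,294. Working Family Credit: €357,850 is at or above €98,200, so the credit is €0. total €3,294 + €0 = €3,294
Jonas (€337,800): Student Loan Interest Credit: 14% of the €11,600 excess over €326,200 is €1,624; credit = €7,725 − €1,624 = €6,101. Working Family Credit: €337,800 is at or above €98,200, so the credit is €0. total €6,101 + €0 = €6,101
Difference: |€3,294 − €6,101| = €2,807.

€2,807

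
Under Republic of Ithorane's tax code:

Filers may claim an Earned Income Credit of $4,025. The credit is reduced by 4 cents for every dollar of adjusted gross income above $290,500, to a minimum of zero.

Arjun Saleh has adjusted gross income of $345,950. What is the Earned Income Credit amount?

Earned Income Credit: 4% of the $55,450 excess over $290,500 is $2,218; credit = $4,025 − $2,218 = $1,807.

$1,807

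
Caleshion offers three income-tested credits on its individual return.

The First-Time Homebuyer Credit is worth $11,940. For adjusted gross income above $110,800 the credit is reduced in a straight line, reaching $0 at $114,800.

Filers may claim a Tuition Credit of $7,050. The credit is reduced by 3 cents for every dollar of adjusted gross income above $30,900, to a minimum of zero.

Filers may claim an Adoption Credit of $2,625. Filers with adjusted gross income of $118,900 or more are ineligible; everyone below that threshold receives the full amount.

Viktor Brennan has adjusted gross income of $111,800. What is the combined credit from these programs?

$16,203

First-Time Homebuyer Credit: $111,800 is $1,000 into a $4,000 phase-out range, leaving 3,000/4,000 of the credit: $11,940 × 3,000/4,000 = $8,955.
Tuition Credit: 3% of the $80,900 excess over $30,900 is $2,427; credit = $7,050 − $2,427 = $4,623.
Adoption Credit: $111,800 is below the $118,900 cutoff, so the full $2,625 applies.
Total: $8,955 + $4,623 + $2,625 = $16,203.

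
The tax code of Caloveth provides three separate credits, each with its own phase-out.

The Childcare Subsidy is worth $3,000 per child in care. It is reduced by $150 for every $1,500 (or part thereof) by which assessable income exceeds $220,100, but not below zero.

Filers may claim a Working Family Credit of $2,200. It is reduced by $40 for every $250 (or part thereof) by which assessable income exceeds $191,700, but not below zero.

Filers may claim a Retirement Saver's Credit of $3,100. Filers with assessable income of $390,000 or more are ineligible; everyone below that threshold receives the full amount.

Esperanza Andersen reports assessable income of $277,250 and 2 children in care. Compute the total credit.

$3,250

Childcare Subsidy: base = 2 × $3,000 = $6,000. income exceeds $220,100 by $57,150, which is 39 full-or-partial $1,500 increments; reduction = 39 × $150 = $5,850, leaving $150.
Working Family Credit: income exceeds $191,700 by $85,550 → 343 increments × $40 = $13,720 ≥ base, so the credit is $0.
Retirement Saver's Credit: $277,250 is below the $390,000 cutoff, so the full $3,100 applies.
Total: $150 + $0 + $3,100 = $3,250.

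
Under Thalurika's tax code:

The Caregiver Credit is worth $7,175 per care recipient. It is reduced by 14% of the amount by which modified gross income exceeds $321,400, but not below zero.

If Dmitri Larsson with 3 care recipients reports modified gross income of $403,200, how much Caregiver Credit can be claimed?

$10,073

Caregiver Credit: base = 3 × $7,175 = $21,525. 14% of the $81,800 excess over $321,400 is $11,452; credit = $21,525 − $11,452 = $10,073.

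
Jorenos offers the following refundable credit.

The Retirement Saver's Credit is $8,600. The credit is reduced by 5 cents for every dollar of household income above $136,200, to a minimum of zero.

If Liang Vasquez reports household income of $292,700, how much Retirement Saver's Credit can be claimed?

$775

Retirement Saver's Credit: 5% of the $156,500 excess over $136,200 is $7,825; credit = $8,600 − $7,825 = $775.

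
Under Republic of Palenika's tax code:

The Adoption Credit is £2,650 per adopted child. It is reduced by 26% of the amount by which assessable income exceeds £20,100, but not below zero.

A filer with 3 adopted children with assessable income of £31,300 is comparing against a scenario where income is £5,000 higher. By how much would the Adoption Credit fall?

£1,300

At £31,300 — base = 3 × £2,650 = £7,950. 26% of the £11,200 excess over £20,100 is £2,912; credit = £7,950 − £2,912 = £5,038.
At £36,300 — base = 3 × £2,650 = £7,950. 26% of the £16,200 excess over £20,100 is £4,212; credit = £7,950 − £4,212 = £3,738.
Lost: £5,038 − £3,738 = £1,300.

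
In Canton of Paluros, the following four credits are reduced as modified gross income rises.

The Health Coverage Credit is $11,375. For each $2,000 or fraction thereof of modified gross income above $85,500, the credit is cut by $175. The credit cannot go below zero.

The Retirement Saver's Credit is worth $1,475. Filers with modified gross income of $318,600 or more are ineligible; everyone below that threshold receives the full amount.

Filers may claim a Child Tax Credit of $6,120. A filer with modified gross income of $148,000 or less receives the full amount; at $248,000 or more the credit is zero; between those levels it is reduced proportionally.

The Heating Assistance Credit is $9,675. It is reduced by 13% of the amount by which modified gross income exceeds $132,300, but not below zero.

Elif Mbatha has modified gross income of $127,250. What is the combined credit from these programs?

$24,970

Health Coverage Credit: income exceeds $85,500 by $41,750, which is 21 full-or-partial $2,000 increments; reduction = 21 × $175 = $3,675, leaving $7,700.
Retirement Saver's Credit: $127,250 is below the $318,600 cutoff, so the full $1,475 applies.
Child Tax Credit: $127,250 is at or below the $148,000 threshold, so the full $6,120 applies.
Heating Assistance Credit: $127,250 is at or below the $132,300 threshold, so the full $9,675 applies.
Total: $7,700 + $1,475 + $6,120 + $9,675 = $24,970.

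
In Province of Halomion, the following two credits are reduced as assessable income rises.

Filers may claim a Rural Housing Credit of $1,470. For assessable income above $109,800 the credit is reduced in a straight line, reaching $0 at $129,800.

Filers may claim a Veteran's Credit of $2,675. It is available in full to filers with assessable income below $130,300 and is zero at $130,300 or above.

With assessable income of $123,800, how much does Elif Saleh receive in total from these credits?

Rural Housing Credit: $123,800 is $14,000 into a $20,000 phase-out range, leaving 6,000/20,000 of the credit: $1,470 × 6,000/20,000 = $441.
Veteran's Credit: $123,800 is below the $130,300 cutoff, so the full $2,675 applies.
Total: $441 + $2,675 = $3,116.

$3,116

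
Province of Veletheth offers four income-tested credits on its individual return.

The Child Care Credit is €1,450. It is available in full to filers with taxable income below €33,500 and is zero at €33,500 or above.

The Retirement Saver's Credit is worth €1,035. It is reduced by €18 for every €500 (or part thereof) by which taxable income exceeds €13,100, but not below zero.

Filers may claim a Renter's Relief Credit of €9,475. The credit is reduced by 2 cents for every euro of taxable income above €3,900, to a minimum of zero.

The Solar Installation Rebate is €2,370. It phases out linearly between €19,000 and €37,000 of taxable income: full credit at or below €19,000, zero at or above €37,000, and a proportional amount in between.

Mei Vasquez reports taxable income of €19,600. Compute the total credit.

Child Care Credit: €19,600 is below the €33,500 cutoff, so the full €1,450 applies.
Retirement Saver's Credit: income exceeds €13,100 by €6,500, which is 13 full-or-partial €500 increments; reduction = 13 × €18 = €234, leaving €801.
Renter's Relief Credit: 2% of the €15,700 excess over €3,900 is €314; credit = €9,475 − €314 = €9,161.
Solar Installation Rebate: €19,600 is €600 into a €18,000 phase-out range, leaving 17,400/18,000 of the credit: €2,370 × 17,400/18,000 = €2,291.
Total: €1,450 + €801 + €9,161 + €2,291 = €13,703.

€13,703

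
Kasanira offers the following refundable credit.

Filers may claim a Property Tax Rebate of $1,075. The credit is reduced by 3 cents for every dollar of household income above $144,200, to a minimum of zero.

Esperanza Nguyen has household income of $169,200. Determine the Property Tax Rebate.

Property Tax Rebate: 3% of the $25,000 excess over $144,200 is $750; credit = $1,075 − $750 = $325.

$325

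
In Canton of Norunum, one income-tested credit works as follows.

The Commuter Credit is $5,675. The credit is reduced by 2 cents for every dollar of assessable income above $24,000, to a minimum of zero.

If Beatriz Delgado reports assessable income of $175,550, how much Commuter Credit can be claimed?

Commuter Credit: 2% of the $151,550 excess over $24,000 is $3,031; credit = $5,675 − $3,031 = $2,644.

$2,644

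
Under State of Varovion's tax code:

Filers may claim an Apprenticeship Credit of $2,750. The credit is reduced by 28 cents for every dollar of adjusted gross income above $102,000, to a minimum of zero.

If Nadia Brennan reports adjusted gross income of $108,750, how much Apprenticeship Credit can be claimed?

Apprenticeship Credit: 28% of the $6,750 excess over $102,000 is $1,890; credit = $2,750 − $1,890 = $860.

$860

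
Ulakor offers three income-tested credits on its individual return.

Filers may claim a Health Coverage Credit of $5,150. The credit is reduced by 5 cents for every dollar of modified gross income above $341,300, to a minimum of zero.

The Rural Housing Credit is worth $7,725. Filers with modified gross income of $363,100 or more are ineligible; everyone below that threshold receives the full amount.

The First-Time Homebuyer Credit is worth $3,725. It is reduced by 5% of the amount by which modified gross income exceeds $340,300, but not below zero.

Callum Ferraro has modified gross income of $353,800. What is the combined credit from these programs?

Health Coverage Credit: 5% of the $12,500 excess over $341,300 is $625; credit = $5,150 − $625 = $4,525.
Rural Housing Credit: $353,800 is below the $363,100 cutoff, so the full $7,725 applies.
First-Time Homebuyer Credit: 5% of the $13,500 excess over $340,300 is $675; credit = $3,725 − $675 = $3,050.
Total: $4,525 + $7,725 + $3,050 = $15,300.

$15,300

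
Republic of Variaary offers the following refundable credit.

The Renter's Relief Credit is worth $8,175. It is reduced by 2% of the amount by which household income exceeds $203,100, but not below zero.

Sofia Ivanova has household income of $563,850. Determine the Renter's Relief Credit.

Renter's Relief Credit: 2% of the $360,750 excess over $203,100 is $7,215; credit = $8,175 − $7,215 = $960.

$960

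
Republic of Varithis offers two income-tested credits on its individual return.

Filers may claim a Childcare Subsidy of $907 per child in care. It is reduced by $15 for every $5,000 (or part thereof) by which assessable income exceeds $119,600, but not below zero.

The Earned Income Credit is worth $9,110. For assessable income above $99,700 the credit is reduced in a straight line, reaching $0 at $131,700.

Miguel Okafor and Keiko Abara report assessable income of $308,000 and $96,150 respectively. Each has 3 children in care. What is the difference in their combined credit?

$9,680

Miguel ($308,000): Childcare Subsidy: base = 3 × $907 = $2,721. income exceeds $119,600 by $188,400, which is 38 full-or-partial $5,000 increments; reduction = 38 × $15 = $570, leaving $2,151. Earned Income Credit: $308,000 is at or above $131,700, so the credit is $0. total $2,151 + $0 = $2,151
Keiko ($96,150): Childcare Subsidy: base = 3 × $907 = $2,721. $96,150 is at or below the $119,600 threshold, so the full $2,721 applies. Earned Income Credit: $96,150 is at or below the $99,700 threshold, so the full $9,110 applies. total $2,721 + $9,110 = $11,831
Difference: |$2,151 − $11,831| = $9,680.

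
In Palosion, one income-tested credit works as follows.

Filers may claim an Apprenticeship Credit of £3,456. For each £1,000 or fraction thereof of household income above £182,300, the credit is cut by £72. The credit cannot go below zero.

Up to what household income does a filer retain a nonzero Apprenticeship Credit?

After 47 increments the reduction is 47 × £72 = £3,384, leaving £72; one more increment wipes it out. Increment 47 ends at excess 47 × £1,000 = £47,000, so the highest qualifying income is £182,300 + £47,000 = £229,300.

£229,300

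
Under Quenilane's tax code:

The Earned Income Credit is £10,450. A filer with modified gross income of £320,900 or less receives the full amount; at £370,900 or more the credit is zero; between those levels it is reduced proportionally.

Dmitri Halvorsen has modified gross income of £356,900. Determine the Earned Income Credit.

£2,926

Earned Income Credit: £356,900 is £36,000 into a £50,000 phase-out range, leaving 14,000/50,000 of the credit: £10,450 × 14,000/50,000 = £2,926.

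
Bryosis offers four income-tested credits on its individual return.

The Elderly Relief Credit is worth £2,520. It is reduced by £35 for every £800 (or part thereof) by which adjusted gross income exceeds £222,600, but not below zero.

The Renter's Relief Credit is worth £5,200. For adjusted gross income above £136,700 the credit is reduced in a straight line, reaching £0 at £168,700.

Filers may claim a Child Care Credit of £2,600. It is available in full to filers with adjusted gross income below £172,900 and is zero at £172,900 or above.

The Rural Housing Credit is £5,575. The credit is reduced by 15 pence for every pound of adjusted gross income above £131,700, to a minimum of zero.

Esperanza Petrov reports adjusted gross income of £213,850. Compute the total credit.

Elderly Relief Credit: £213,850 is at or below the £222,600 threshold, so the full £2,520 applies.
Renter's Relief Credit: £213,850 is at or above £168,700, so the credit is £0.
Child Care Credit: £213,850 meets or exceeds the £172,900 cutoff, so the credit is £0.
Rural Housing Credit: 15% of the £82,150 excess over £131,700 is £12,322.50 ≥ base, so the credit is £0.
Total: £2,520 + £0 + £0 + £0 = £2,520.

£2,520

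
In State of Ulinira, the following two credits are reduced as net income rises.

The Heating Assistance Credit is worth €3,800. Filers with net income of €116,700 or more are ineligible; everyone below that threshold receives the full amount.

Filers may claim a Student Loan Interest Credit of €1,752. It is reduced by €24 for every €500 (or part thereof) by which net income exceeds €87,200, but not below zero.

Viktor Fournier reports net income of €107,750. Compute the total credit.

€4,544

Heating Assistance Credit: €107,750 is below the €116,700 cutoff, so the full €3,800 applies.
Student Loan Interest Credit: income exceeds €87,200 by €20,550, which is 42 full-or-partial €500 increments; reduction = 42 × €24 = €1,008, leaving €744.
Total: €3,800 + €744 = €4,544.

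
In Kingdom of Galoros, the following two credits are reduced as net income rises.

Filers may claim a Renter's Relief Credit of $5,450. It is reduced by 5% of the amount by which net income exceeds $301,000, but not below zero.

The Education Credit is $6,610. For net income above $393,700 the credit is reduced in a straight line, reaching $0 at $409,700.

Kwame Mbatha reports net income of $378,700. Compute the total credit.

$8,175

Renter's Relief Credit: 5% of the $77,700 excess over $301,000 is $3,885; credit = $5,450 − $3,885 = $1,565.
Education Credit: $378,700 is at or below the $393,700 threshold, so the full $6,610 applies.
Total: $1,565 + $6,610 = $8,175.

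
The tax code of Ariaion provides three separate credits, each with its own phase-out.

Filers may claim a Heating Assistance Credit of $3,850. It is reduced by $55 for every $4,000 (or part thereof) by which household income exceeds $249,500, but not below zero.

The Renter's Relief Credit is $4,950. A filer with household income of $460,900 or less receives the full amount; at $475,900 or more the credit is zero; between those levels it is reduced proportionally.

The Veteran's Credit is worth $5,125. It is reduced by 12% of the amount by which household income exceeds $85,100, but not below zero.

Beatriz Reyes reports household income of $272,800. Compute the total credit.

$8,470

Heating Assistance Credit: income exceeds $249,500 by $23,300, which is 6 full-or-partial $4,000 increments; reduction = 6 × $55 = $330, leaving $3,520.
Renter's Relief Credit: $272,800 is at or below the $460,900 threshold, so the full $4,950 applies.
Veteran's Credit: 12% of the $187,700 excess over $85,100 is $22,524 ≥ base, so the credit is $0.
Total: $3,520 + $4,950 + $0 = $8,470.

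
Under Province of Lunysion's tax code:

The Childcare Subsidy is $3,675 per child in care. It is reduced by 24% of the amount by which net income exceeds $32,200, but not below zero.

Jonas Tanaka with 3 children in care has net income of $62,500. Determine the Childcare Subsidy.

Childcare Subsidy: base = 3 × $3,675 = $11,025. 24% of the $30,300 excess over $32,200 is $7,272; credit = $11,025 − $7,272 = $3,753.

$3,753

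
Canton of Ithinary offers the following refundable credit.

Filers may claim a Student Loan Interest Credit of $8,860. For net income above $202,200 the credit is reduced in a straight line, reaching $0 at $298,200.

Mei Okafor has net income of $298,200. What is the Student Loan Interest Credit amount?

Student Loan Interest Credit: $298,200 is at or above $298,200, so the credit is $0.

$0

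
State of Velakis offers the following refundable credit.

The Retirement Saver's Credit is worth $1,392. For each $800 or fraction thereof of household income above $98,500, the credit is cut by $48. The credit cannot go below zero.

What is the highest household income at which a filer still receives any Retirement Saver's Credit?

$120,900

After 28 increments the reduction is 28 × $48 = $1,344, leaving $48; one more increment wipes it out. Increment 28 ends at excess 28 × $800 = $22,400, so the highest qualifying income is $98,500 + $22,400 = $120,900.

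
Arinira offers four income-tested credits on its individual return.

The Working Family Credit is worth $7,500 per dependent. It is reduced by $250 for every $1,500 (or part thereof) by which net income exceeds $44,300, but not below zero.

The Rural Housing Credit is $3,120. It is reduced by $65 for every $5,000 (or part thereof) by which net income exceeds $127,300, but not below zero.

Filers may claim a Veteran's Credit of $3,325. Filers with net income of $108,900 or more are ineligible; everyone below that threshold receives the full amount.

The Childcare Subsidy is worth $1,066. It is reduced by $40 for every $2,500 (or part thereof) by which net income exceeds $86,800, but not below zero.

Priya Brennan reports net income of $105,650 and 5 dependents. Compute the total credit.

$34,441

Working Family Credit: base = 5 × $7,500 = $37,500. income exceeds $44,300 by $61,350, which is 41 full-or-partial $1,500 increments; reduction = 41 × $250 = $10,250, leaving $27,250.
Rural Housing Credit: $105,650 is at or below the $127,300 threshold, so the full $3,120 applies.
Veteran's Credit: $105,650 is below the $108,900 cutoff, so the full $3,325 applies.
Childcare Subsidy: income exceeds $86,800 by $18,850, which is 8 full-or-partial $2,500 increments; reduction = 8 × $40 = $320, leaving $746.
Total: $27,250 + $3,120 + $3,325 + $746 = $34,441.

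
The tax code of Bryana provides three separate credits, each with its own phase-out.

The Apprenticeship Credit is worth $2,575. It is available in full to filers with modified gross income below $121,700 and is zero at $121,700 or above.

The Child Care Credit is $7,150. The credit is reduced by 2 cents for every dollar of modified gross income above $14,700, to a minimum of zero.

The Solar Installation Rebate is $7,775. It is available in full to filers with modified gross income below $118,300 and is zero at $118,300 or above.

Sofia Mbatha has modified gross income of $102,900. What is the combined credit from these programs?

Apprenticeship Credit: $102,900 is below the $121,700 cutoff, so the full $2,575 applies.
Child Care Credit: 2% of the $88,200 excess over $14,700 is $1,764; credit = $7,150 − $1,764 = $5,386.
Solar Installation Rebate: $102,900 is below the $118,300 cutoff, so the full $7,775 applies.
Total: $2,575 + $5,386 + $7,775 = $15,736.

$15,736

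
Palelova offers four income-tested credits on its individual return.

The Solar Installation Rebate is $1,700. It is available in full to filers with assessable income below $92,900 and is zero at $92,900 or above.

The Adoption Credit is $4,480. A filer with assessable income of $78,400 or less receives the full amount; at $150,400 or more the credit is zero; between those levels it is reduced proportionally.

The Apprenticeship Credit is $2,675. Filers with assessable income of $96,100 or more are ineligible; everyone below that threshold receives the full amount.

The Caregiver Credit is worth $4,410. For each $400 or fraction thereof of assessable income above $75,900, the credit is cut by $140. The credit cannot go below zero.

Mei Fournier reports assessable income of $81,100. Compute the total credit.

Solar Installation Rebate: $81,100 is below the $92,900 cutoff, so the full $1,700 applies.
Adoption Credit: $81,100 is $2,700 into a $72,000 phase-out range, leaving 69,300/72,000 of the credit: $4,480 × 69,300/72,000 = $4,312.
Apprenticeship Credit: $81,100 is below the $96,100 cutoff, so the full $2,675 applies.
Caregiver Credit: income exceeds $75,900 by $5,200, which is 13 full-or-partial $400 increments; reduction = 13 × $140 = $1,820, leaving $2,590.
Total: $1,700 + $4,312 + $2,675 + $2,590 = $11,277.

$11,277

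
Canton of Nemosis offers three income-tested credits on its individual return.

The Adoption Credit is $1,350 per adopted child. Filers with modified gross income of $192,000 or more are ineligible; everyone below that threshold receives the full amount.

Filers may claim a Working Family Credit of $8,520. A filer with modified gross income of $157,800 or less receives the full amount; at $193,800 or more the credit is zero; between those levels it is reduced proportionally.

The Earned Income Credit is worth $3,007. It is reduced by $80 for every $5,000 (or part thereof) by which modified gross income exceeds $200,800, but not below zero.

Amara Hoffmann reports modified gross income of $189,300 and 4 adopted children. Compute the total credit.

Adoption Credit: base = 4 × $1,350 = $5,400. $189,300 is below the $192,000 cutoff, so the full $5,400 applies.
Working Family Credit: $189,300 is $31,500 into a $36,000 phase-out range, leaving 4,500/36,000 of the credit: $8,520 × 4,500/36,000 = $1,065.
Earned Income Credit: $189,300 is at or below the $200,800 threshold, so the full $3,007 applies.
Total: $5,400 + $1,065 + $3,007 = $9,472.

$9,472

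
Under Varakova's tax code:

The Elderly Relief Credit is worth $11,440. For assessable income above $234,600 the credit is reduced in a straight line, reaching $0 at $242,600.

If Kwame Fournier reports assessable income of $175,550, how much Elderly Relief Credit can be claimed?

Elderly Relief Credit: $175,550 is at or below the $234,600 threshold, so the full $11,440 applies.

$11,440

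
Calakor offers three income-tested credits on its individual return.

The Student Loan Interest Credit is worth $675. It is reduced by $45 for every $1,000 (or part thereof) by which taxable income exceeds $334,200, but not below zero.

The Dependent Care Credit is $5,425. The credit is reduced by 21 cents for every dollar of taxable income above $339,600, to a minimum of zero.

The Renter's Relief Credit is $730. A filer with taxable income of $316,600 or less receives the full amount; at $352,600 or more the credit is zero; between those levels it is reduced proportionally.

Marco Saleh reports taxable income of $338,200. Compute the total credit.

$6,212

Student Loan Interest Credit: income exceeds $334,200 by $4,000, which is 4 full-or-partial $1,000 increments; reduction = 4 × $45 = $180, leaving $495.
Dependent Care Credit: $338,200 is at or below the $339,600 threshold, so the full $5,425 applies.
Renter's Relief Credit: $338,200 is $21,600 into a $36,000 phase-out range, leaving 14,400/36,000 of the credit: $730 × 14,400/36,000 = $292.
Total: $495 + $5,425 + $292 = $6,212.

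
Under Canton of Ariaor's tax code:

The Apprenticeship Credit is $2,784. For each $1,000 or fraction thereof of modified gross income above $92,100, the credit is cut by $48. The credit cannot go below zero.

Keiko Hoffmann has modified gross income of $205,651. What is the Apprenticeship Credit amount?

$0

Apprenticeship Credit: income exceeds $92,100 by $113,551 → 114 increments × $48 = $5,472 ≥ base, so the credit is $0.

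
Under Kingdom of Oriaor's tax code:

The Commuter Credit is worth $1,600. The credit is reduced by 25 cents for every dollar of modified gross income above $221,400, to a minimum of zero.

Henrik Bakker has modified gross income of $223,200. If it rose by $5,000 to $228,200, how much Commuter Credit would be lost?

$1,150

At $223,200 — 25% of the $1,800 excess over $221,400 is $450; credit = $1,600 − $450 = $1,150.
At $228,200 — 25% of the $6,800 excess over $221,400 is $1,700 ≥ base, so the credit is $0.
Lost: $1,150 − $0 = $1,150.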